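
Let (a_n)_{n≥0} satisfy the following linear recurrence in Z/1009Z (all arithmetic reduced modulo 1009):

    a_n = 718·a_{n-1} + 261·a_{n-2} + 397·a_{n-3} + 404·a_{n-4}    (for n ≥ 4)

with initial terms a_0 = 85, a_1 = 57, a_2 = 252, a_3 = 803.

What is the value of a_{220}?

834

a_4 = 718·803 + 261·252 + 397·57 + 404·85 = 58
a_5 = 718·58 + 261·803 + 397·252 + 404·57 = 969
a_6 = 718·969 + 261·58 + 397·803 + 404·252 = 390
a_7 = 718·390 + 261·969 + 397·58 + 404·803 = 519
a_8 = 718·519 + 261·390 + 397·969 + 404·58 = 691
a_9 = 718·691 + 261·519 + 397·390 + 404·969 = 400
Continuing the recurrence:
  a_10 = 747;  a_11 = 723;  a_12 = 776;  a_13 = 293;  a_14 = 801;  a_15 = 595
  a_16 = 592;  a_17 = 657;  a_18 = 482;  a_19 = 101;  a_20 = 89;  a_21 = 167
  a_22 = 594;  a_23 = 347;  a_24 = 926;  a_25 = 280;  a_26 = 144;  a_27 = 180
  a_28 = 274;  a_29 = 310;  a_30 = 959;  a_31 = 492;  a_32 = 860;  a_33 = 695
  a_34 = 584;  a_35 = 725;  a_36 = 773;  a_37 = 662;  a_38 = 120;  a_39 = 64
  a_40 = 564;  a_41 = 174;  a_42 = 946;  a_43 = 721;  a_44 = 50;  a_45 = 972
  a_46 = 64;  a_47 = 333;  a_48 = 987;  a_49 = 857;  a_50 = 801;  a_51 = 349
  a_52 = 937;  a_53 = 345;  a_54 = 919;  a_55 = 613;  a_56 = 850;  a_57 = 149
  a_58 = 54;  a_59 = 859;  a_60 = 193;  a_61 = 447;  a_62 = 615;  a_63 = 137
  a_64 = 731;  a_65 = 574;  a_66 = 699;  a_67 = 359;  a_68 = 817;  a_69 = 93
  a_70 = 648;  a_71 = 372;  a_72 = 49;  a_73 = 295;  a_74 = 423;  a_75 = 545
  a_76 = 936;  a_77 = 585;  a_78 = 205;  a_79 = 700;  a_80 = 90;  a_81 = 5
  a_82 = 344;  a_83 = 778;  a_84 = 613;  a_85 = 814;  a_86 = 658;  a_87 = 492
  a_88 = 30;  a_89 = 437;  a_90 = 777;  a_91 = 755;  a_92 = 198;  a_93 = 892
  a_94 = 131;  a_95 = 160;  a_96 = 994;  a_97 = 414;  a_98 = 127;  a_99 = 630
  a_100 = 43;  a_101 = 298;  a_102 = 916;  a_103 = 75;  a_104 = 788;  a_105 = 872
  a_106 = 623;  a_107 = 970;  a_108 = 9;  a_109 = 592;  a_110 = 701;  a_111 = 896
  a_112 = 454;  a_113 = 690;  a_114 = 661;  a_115 = 236;  a_116 = 187;  a_117 = 469
  a_118 = 634;  a_119 = 544;  a_120 = 517;  a_121 = 859;  a_122 = 895;  a_123 = 314
  a_124 = 947;  a_125 = 192;  a_126 = 494;  a_127 = 528;  a_128 = 228;  a_129 = 68
  a_130 = 916;  a_131 = 534;  a_132 = 990;  a_133 = 248;  a_134 = 435;  a_135 = 31
  a_136 = 557;  a_137 = 838;  a_138 = 774;  a_139 = 112;  a_140 = 656;  a_141 = 855
  a_142 = 78;  a_143 = 628;  a_144 = 127;  a_145 = 855;  a_146 = 594;  a_147 = 273
  a_148 = 176;  a_149 = 920;  a_150 = 448;  a_151 = 333;  a_152 = 301;  a_153 = 971
  a_154 = 221;  a_155 = 198;  a_156 = 636;  a_157 = 536;  a_158 = 326;  a_159 = 148
  a_160 = 191;  a_161 = 79;  a_162 = 387;  a_163 = 234;  a_164 = 180;  a_165 = 521
  a_166 = 328;  a_167 = 693;  a_168 = 44;  a_169 = 233;  a_170 = 182;  a_171 = 573
  a_172 = 117;  a_173 = 381;  a_174 = 713;  a_175 = 387;  a_176 = 580;  a_177 = 927
  a_178 = 434;  a_179 = 788;  a_180 = 976;  a_181 = 282;  a_182 = 960;  a_183 = 611
  a_184 = 860;  a_185 = 659;  a_186 = 185;  a_187 = 128;  a_188 = 574;  a_189 = 219
  a_190 = 760;  a_191 = 563;  a_192 = 216;  a_193 = 53;  a_194 = 410;  a_195 = 882
  a_196 = 22;  a_197 = 346;  a_198 = 97;  a_199 = 334;  a_200 = 716;  a_201 = 607
  a_202 = 405;  a_203 = 665;  a_204 = 491;  a_205 = 809;  a_206 = 504;  a_207 = 365
  a_208 = 6;  a_209 = 917;  a_210 = 502;  a_211 = 937;  a_212 = 830;  a_213 = 686
  a_214 = 527;  a_215 = 204;  a_216 = 734;  a_217 = 106;  a_218 = 574
a_219 = 718·574 + 261·106 + 397·734 + 404·204 = 358
a_220 = 718·358 + 261·574 + 397·106 + 404·734 = 834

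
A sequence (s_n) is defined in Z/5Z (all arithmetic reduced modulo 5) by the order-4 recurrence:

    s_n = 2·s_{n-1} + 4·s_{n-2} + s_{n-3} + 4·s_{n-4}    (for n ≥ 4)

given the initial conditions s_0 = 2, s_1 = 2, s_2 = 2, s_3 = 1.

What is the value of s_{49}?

s_4 = 2·1 + 4·2 + 1·2 + 4·2 = 0
s_5 = 2·0 + 4·1 + 1·2 + 4·2 = 4
s_6 = 2·4 + 4·0 + 1·1 + 4·2 = 2
s_7 = 2·2 + 4·4 + 1·0 + 4·1 = 4
s_8 = 2·4 + 4·2 + 1·4 + 4·0 = 0
s_9 = 2·0 + 4·4 + 1·2 + 4·4 = 4
s_10 = 2·4 + 4·0 + 1·4 + 4·2 = 0
s_11 = 2·0 + 4·4 + 1·0 + 4·4 = 2
s_12 = 2·2 + 4·0 + 1·4 + 4·0 = 3
s_13 = 2·3 + 4·2 + 1·0 + 4·4 = 0
s_14 = 2·0 + 4·3 + 1·2 + 4·0 = 4
s_15 = 2·4 + 4·0 + 1·3 + 4·2 = 4
s_16 = 2·4 + 4·4 + 1·0 + 4·3 = 1
s_17 = 2·1 + 4·4 + 1·4 + 4·0 = 2
s_18 = 2·2 + 4·1 + 1·4 + 4·4 = 3
s_19 = 2·3 + 4·2 + 1·1 + 4·4 = 1
s_20 = 2·1 + 4·3 + 1·2 + 4·1 = 0
s_21 = 2·0 + 4·1 + 1·3 + 4·2 = 0
s_22 = 2·0 + 4·0 + 1·1 + 4·3 = 3
s_23 = 2·3 + 4·0 + 1·0 + 4·1 = 0
s_24 = 2·0 + 4·3 + 1·0 + 4·0 = 2
s_25 = 2·2 + 4·0 + 1·3 + 4·0 = 2
s_26 = 2·2 + 4·2 + 1·0 + 4·3 = 4
s_27 = 2·4 + 4·2 + 1·2 + 4·0 = 3
s_28 = 2·3 + 4·4 + 1·2 + 4·2 = 2
s_29 = 2·2 + 4·3 + 1·4 + 4·2 = 3
s_30 = 2·3 + 4·2 + 1·3 + 4·4 = 3
s_31 = 2·3 + 4·3 + 1·2 + 4·3 = 2
s_32 = 2·2 + 4·3 + 1·3 + 4·2 = 2
s_33 = 2·2 + 4·2 + 1·3 + 4·3 = 2
s_34 = 2·2 + 4·2 + 1·2 + 4·3 = 1
s_35 = 2·1 + 4·2 + 1·2 + 4·2 = 0
s_36 = 2·0 + 4·1 + 1·2 + 4·2 = 4
s_37 = 2·4 + 4·0 + 1·1 + 4·2 = 2
s_38 = 2·2 + 4·4 + 1·0 + 4·1 = 4
s_39 = 2·4 + 4·2 + 1·4 + 4·0 = 0
s_40 = 2·0 + 4·4 + 1·2 + 4·4 = 4
s_41 = 2·4 + 4·0 + 1·4 + 4·2 = 0
s_42 = 2·0 + 4·4 + 1·0 + 4·4 = 2
s_43 = 2·2 + 4·0 + 1·4 + 4·0 = 3
s_44 = 2·3 + 4·2 + 1·0 + 4·4 = 0
s_45 = 2·0 + 4·3 + 1·2 + 4·0 = 4
s_46 = 2·4 + 4·0 + 1·3 + 4·2 = 4
s_47 = 2·4 + 4·4 + 1·0 + 4·3 = 1
s_48 = 2·1 + 4·4 + 1·4 + 4·0 = 2
s_49 = 2·2 + 4·1 + 1·4 + 4·4 = 3

3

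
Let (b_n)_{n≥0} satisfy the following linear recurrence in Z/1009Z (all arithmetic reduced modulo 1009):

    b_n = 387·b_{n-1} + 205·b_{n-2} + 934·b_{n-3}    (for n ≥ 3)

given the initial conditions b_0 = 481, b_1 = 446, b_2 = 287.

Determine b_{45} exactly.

206

b_3 = 387·287 + 205·446 + 934·481 = 948
b_4 = 387·948 + 205·287 + 934·446 = 769
b_5 = 387·769 + 205·948 + 934·287 = 224
b_6 = 387·224 + 205·769 + 934·948 = 694
b_7 = 387·694 + 205·224 + 934·769 = 537
b_8 = 387·537 + 205·694 + 934·224 = 319
b_9 = 387·319 + 205·537 + 934·694 = 877
b_10 = 387·877 + 205·319 + 934·537 = 270
b_11 = 387·270 + 205·877 + 934·319 = 28
b_12 = 387·28 + 205·270 + 934·877 = 411
b_13 = 387·411 + 205·28 + 934·270 = 260
b_14 = 387·260 + 205·411 + 934·28 = 146
b_15 = 387·146 + 205·260 + 934·411 = 275
b_16 = 387·275 + 205·146 + 934·260 = 820
b_17 = 387·820 + 205·275 + 934·146 = 534
b_18 = 387·534 + 205·820 + 934·275 = 983
b_19 = 387·983 + 205·534 + 934·820 = 575
b_20 = 387·575 + 205·983 + 934·534 = 570
b_21 = 387·570 + 205·575 + 934·983 = 382
b_22 = 387·382 + 205·570 + 934·575 = 588
b_23 = 387·588 + 205·382 + 934·570 = 776
b_24 = 387·776 + 205·588 + 934·382 = 710
b_25 = 387·710 + 205·776 + 934·588 = 276
b_26 = 387·276 + 205·710 + 934·776 = 434
b_27 = 387·434 + 205·276 + 934·710 = 767
b_28 = 387·767 + 205·434 + 934·276 = 850
b_29 = 387·850 + 205·767 + 934·434 = 594
b_30 = 387·594 + 205·850 + 934·767 = 516
b_31 = 387·516 + 205·594 + 934·850 = 417
b_32 = 387·417 + 205·516 + 934·594 = 629
b_33 = 387·629 + 205·417 + 934·516 = 625
b_34 = 387·625 + 205·629 + 934·417 = 521
b_35 = 387·521 + 205·625 + 934·629 = 57
b_36 = 387·57 + 205·521 + 934·625 = 260
b_37 = 387·260 + 205·57 + 934·521 = 582
b_38 = 387·582 + 205·260 + 934·57 = 820
b_39 = 387·820 + 205·582 + 934·260 = 433
b_40 = 387·433 + 205·820 + 934·582 = 420
b_41 = 387·420 + 205·433 + 934·820 = 113
b_42 = 387·113 + 205·420 + 934·433 = 492
b_43 = 387·492 + 205·113 + 934·420 = 449
b_44 = 387·449 + 205·492 + 934·113 = 781
b_45 = 387·781 + 205·449 + 934·492 = 206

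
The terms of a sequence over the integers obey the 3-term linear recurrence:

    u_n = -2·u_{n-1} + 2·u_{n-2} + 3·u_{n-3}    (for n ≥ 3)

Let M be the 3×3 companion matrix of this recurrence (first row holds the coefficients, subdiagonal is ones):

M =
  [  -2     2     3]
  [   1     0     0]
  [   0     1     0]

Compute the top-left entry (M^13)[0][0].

-57794

(M^13)[0][0] is the top entry after applying M 13 times to the unit state (1, 0, 0). Equivalently it is h_{15} for the auxiliary sequence (h_n) obeying the same recurrence with h_2 = 1 and h_i = 0 for 0 ≤ i < 2:
h_3 = -2·1 + 2·0 + 3·0 = -2
h_4 = -2·-2 + 2·1 + 3·0 = 6
h_5 = -2·6 + 2·-2 + 3·1 = -13
h_6 = -2·-13 + 2·6 + 3·-2 = 32
h_7 = -2·32 + 2·-13 + 3·6 = -72
h_8 = -2·-72 + 2·32 + 3·-13 = 169
h_9 = -2·169 + 2·-72 + 3·32 = -386
h_10 = -2·-386 + 2·169 + 3·-72 = 894
h_11 = -2·894 + 2·-386 + 3·169 = -2053
h_12 = -2·-2053 + 2·894 + 3·-386 = 4736
h_13 = -2·4736 + 2·-2053 + 3·894 = -10896
h_14 = -2·-10896 + 2·4736 + 3·-2053 = 25105
h_15 = -2·25105 + 2·-10896 + 3·4736 = -57794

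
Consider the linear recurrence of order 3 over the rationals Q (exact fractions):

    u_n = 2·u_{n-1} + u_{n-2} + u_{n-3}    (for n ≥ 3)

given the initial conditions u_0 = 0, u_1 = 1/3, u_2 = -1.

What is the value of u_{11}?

-8672/3

u_3 = 2·-1 + 1·1/3 + 1·0 = -5/3
u_4 = 2·-5/3 + 1·-1 + 1·1/3 = -4
u_5 = 2·-4 + 1·-5/3 + 1·-1 = -32/3
u_6 = 2·-32/3 + 1·-4 + 1·-5/3 = -27
u_7 = 2·-27 + 1·-32/3 + 1·-4 = -206/3
u_8 = 2·-206/3 + 1·-27 + 1·-32/3 = -175
u_9 = 2·-175 + 1·-206/3 + 1·-27 = -1337/3
u_10 = 2·-1337/3 + 1·-175 + 1·-206/3 = -1135
u_11 = 2·-1135 + 1·-1337/3 + 1·-175 = -8672/3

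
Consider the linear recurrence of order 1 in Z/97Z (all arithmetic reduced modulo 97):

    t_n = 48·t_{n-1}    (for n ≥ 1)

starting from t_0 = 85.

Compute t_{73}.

91

t_1 = 48·85 = 6
t_2 = 48·6 = 94
t_3 = 48·94 = 50
t_4 = 48·50 = 72
t_5 = 48·72 = 61
t_6 = 48·61 = 18
t_7 = 48·18 = 88
t_8 = 48·88 = 53
t_9 = 48·53 = 22
t_10 = 48·22 = 86
t_11 = 48·86 = 54
t_12 = 48·54 = 70
t_13 = 48·70 = 62
t_14 = 48·62 = 66
t_15 = 48·66 = 64
t_16 = 48·64 = 65
t_17 = 48·65 = 16
t_18 = 48·16 = 89
t_19 = 48·89 = 4
t_20 = 48·4 = 95
t_21 = 48·95 = 1
t_22 = 48·1 = 48
t_23 = 48·48 = 73
t_24 = 48·73 = 12
t_25 = 48·12 = 91
t_26 = 48·91 = 3
t_27 = 48·3 = 47
t_28 = 48·47 = 25
t_29 = 48·25 = 36
t_30 = 48·36 = 79
t_31 = 48·79 = 9
t_32 = 48·9 = 44
t_33 = 48·44 = 75
t_34 = 48·75 = 11
t_35 = 48·11 = 43
t_36 = 48·43 = 27
t_37 = 48·27 = 35
t_38 = 48·35 = 31
t_39 = 48·31 = 33
t_40 = 48·33 = 32
t_41 = 48·32 = 81
t_42 = 48·81 = 8
t_43 = 48·8 = 93
t_44 = 48·93 = 2
t_45 = 48·2 = 96
t_46 = 48·96 = 49
t_47 = 48·49 = 24
t_48 = 48·24 = 85
t_49 = 48·85 = 6
t_50 = 48·6 = 94
t_51 = 48·94 = 50
t_52 = 48·50 = 72
t_53 = 48·72 = 61
t_54 = 48·61 = 18
t_55 = 48·18 = 88
t_56 = 48·88 = 53
t_57 = 48·53 = 22
t_58 = 48·22 = 86
t_59 = 48·86 = 54
t_60 = 48·54 = 70
t_61 = 48·70 = 62
t_62 = 48·62 = 66
t_63 = 48·66 = 64
t_64 = 48·64 = 65
t_65 = 48·65 = 16
t_66 = 48·16 = 89
t_67 = 48·89 = 4
t_68 = 48·4 = 95
t_69 = 48·95 = 1
t_70 = 48·1 = 48
t_71 = 48·48 = 73
t_72 = 48·73 = 12
t_73 = 48·12 = 91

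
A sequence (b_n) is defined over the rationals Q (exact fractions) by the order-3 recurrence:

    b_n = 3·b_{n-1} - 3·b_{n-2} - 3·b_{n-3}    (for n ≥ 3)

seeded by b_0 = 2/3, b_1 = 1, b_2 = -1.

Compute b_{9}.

1413

b_3 = 3·-1 + -3·1 + -3·2/3 = -8
b_4 = 3·-8 + -3·-1 + -3·1 = -24
b_5 = 3·-24 + -3·-8 + -3·-1 = -45
b_6 = 3·-45 + -3·-24 + -3·-8 = -39
b_7 = 3·-39 + -3·-45 + -3·-24 = 90
b_8 = 3·90 + -3·-39 + -3·-45 = 522
b_9 = 3·522 + -3·90 + -3·-39 = 1413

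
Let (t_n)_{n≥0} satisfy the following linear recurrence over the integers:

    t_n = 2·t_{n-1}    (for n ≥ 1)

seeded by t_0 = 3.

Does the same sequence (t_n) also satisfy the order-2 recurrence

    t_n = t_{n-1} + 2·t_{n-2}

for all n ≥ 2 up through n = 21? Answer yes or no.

Terms t_0..t_21: 3, 6, 12, 24, 48, 96, 192, 384, 768, 1536, 3072, 6144, 12288, 24576, 49152, 98304, 196608, 393216, 786432, 1572864, 3145728, 6291456
n=2: candidate gives 12, actual t_2 = 12 ✓
n=3: candidate gives 24, actual t_3 = 24 ✓
n=4: candidate gives 48, actual t_4 = 48 ✓
n=5: candidate gives 96, actual t_5 = 96 ✓
n=6: candidate gives 192, actual t_6 = 192 ✓
n=7: candidate gives 384, actual t_7 = 384 ✓
n=8: candidate gives 768, actual t_8 = 768 ✓
n=9: candidate gives 1536, actual t_9 = 1536 ✓
n=10: candidate gives 3072, actual t_10 = 3072 ✓
n=11: candidate gives 6144, actual t_11 = 6144 ✓
n=12: candidate gives 12288, actual t_12 = 12288 ✓
n=13: candidate gives 24576, actual t_13 = 24576 ✓
n=14: candidate gives 49152, actual t_14 = 49152 ✓
n=15: candidate gives 98304, actual t_15 = 98304 ✓
n=16: candidate gives 196608, actual t_16 = 196608 ✓
n=17: candidate gives 393216, actual t_17 = 393216 ✓
n=18: candidate gives 786432, actual t_18 = 786432 ✓
n=19: candidate gives 1572864, actual t_19 = 1572864 ✓
n=20: candidate gives 3145728, actual t_20 = 3145728 ✓
n=21: candidate gives 6291456, actual t_21 = 6291456 ✓

yes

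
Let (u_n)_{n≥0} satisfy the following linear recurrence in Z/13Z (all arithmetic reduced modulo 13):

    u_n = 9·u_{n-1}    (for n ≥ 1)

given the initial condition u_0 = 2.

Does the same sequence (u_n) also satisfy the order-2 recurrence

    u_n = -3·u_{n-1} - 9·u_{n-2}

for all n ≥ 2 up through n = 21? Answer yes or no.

yes

Terms u_0..u_21: 2, 5, 6, 2, 5, 6, 2, 5, 6, 2, 5, 6, 2, 5, 6, 2, 5, 6, 2, 5, 6, 2
n=2: candidate gives 6, actual u_2 = 6 ✓
n=3: candidate gives 2, actual u_3 = 2 ✓
n=4: candidate gives 5, actual u_4 = 5 ✓
n=5: candidate gives 6, actual u_5 = 6 ✓
n=6: candidate gives 2, actual u_6 = 2 ✓
n=7: candidate gives 5, actual u_7 = 5 ✓
n=8: candidate gives 6, actual u_8 = 6 ✓
n=9: candidate gives 2, actual u_9 = 2 ✓
n=10: candidate gives 5, actual u_10 = 5 ✓
n=11: candidate gives 6, actual u_11 = 6 ✓
n=12: candidate gives 2, actual u_12 = 2 ✓
n=13: candidate gives 5, actual u_13 = 5 ✓
n=14: candidate gives 6, actual u_14 = 6 ✓
n=15: candidate gives 2, actual u_15 = 2 ✓
n=16: candidate gives 5, actual u_16 = 5 ✓
n=17: candidate gives 6, actual u_17 = 6 ✓
n=18: candidate gives 2, actual u_18 = 2 ✓
n=19: candidate gives 5, actual u_19 = 5 ✓
n=20: candidate gives 6, actual u_20 = 6 ✓
n=21: candidate gives 2, actual u_21 = 2 ✓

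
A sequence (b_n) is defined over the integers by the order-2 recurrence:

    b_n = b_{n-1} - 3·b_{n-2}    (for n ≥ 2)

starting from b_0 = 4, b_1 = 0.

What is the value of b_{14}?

7188

b_2 = 1·0 + -3·4 = -12
b_3 = 1·-12 + -3·0 = -12
b_4 = 1·-12 + -3·-12 = 24
b_5 = 1·24 + -3·-12 = 60
b_6 = 1·60 + -3·24 = -12
b_7 = 1·-12 + -3·60 = -192
b_8 = 1·-192 + -3·-12 = -156
b_9 = 1·-156 + -3·-192 = 420
b_10 = 1·420 + -3·-156 = 888
b_11 = 1·888 + -3·420 = -372
b_12 = 1·-372 + -3·888 = -3036
b_13 = 1·-3036 + -3·-372 = -1920
b_14 = 1·-1920 + -3·-3036 = 7188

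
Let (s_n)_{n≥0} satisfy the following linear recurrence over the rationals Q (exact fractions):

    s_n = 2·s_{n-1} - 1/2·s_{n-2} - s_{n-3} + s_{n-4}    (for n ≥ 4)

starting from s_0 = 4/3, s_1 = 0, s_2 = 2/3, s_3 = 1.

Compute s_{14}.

19855/96

s_4 = 2·1 + -1/2·2/3 + -1·0 + 1·4/3 = 3
s_5 = 2·3 + -1/2·1 + -1·2/3 + 1·0 = 29/6
s_6 = 2·29/6 + -1/2·3 + -1·1 + 1·2/3 = 47/6
s_7 = 2·47/6 + -1/2·29/6 + -1·3 + 1·1 = 45/4
s_8 = 2·45/4 + -1/2·47/6 + -1·29/6 + 1·3 = 67/4
s_9 = 2·67/4 + -1/2·45/4 + -1·47/6 + 1·29/6 = 199/8
s_10 = 2·199/8 + -1/2·67/4 + -1·45/4 + 1·47/6 = 911/24
s_11 = 2·911/24 + -1/2·199/8 + -1·67/4 + 1·45/4 = 2783/48
s_12 = 2·2783/48 + -1/2·911/24 + -1·199/8 + 1·67/4 = 4265/48
s_13 = 2·4265/48 + -1/2·2783/48 + -1·911/24 + 1·199/8 = 13021/96
s_14 = 2·13021/96 + -1/2·4265/48 + -1·2783/48 + 1·911/24 = 19855/96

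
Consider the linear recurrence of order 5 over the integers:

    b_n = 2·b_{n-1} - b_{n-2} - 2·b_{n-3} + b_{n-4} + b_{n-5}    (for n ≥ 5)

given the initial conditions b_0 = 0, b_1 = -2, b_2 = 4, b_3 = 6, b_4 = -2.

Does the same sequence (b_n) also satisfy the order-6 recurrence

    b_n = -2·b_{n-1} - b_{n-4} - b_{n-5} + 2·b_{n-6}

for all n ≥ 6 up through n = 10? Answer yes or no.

no

Terms b_0..b_10: 0, -2, 4, 6, -2, -20, -48, -62, -32, 72, 232
n=6: candidate gives 38, actual b_6 = -48 ✗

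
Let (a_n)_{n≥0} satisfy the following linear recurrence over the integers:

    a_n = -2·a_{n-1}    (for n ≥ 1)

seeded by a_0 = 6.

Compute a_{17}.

-786432

a_1 = -2·6 = -12
a_2 = -2·-12 = 24
a_3 = -2·24 = -48
a_4 = -2·-48 = 96
a_5 = -2·96 = -192
a_6 = -2·-192 = 384
a_7 = -2·384 = -768
a_8 = -2·-768 = 1536
a_9 = -2·1536 = -3072
a_10 = -2·-3072 = 6144
a_11 = -2·6144 = -12288
a_12 = -2·-12288 = 24576
a_13 = -2·24576 = -49152
a_14 = -2·-49152 = 98304
a_15 = -2·98304 = -196608
a_16 = -2·-196608 = 393216
a_17 = -2·393216 = -786432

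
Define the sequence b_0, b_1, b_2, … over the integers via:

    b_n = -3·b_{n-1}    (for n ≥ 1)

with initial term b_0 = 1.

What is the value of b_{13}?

-1594323

b_1 = -3·1 = -3
b_2 = -3·-3 = 9
b_3 = -3·9 = -27
b_4 = -3·-27 = 81
b_5 = -3·81 = -243
b_6 = -3·-243 = 729
b_7 = -3·729 = -2187
b_8 = -3·-2187 = 6561
b_9 = -3·6561 = -19683
b_10 = -3·-19683 = 59049
b_11 = -3·59049 = -177147
b_12 = -3·-177147 = 531441
b_13 = -3·531441 = -1594323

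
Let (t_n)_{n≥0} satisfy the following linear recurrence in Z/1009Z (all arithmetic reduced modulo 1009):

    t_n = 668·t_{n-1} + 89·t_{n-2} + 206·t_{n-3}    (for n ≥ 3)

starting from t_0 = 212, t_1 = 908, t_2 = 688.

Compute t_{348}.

458

t_3 = 668·688 + 89·908 + 206·212 = 866
t_4 = 668·866 + 89·688 + 206·908 = 397
t_5 = 668·397 + 89·866 + 206·688 = 687
t_6 = 668·687 + 89·397 + 206·866 = 651
t_7 = 668·651 + 89·687 + 206·397 = 645
t_8 = 668·645 + 89·651 + 206·687 = 705
Continuing the recurrence:
  t_9 = 547;  t_10 = 7;  t_11 = 825;  t_12 = 483;  t_13 = 974;  t_14 = 874
  t_15 = 149;  t_16 = 596;  t_17 = 159;  t_18 = 258;  t_19 = 517;  t_20 = 499
  t_21 = 641;  t_22 = 944;  t_23 = 388;  t_24 = 7;  t_25 = 593;  t_26 = 427
  t_27 = 431;  t_28 = 73;  t_29 = 528;  t_30 = 1000;  t_31 = 523;  t_32 = 254
  t_33 = 457;  t_34 = 741;  t_35 = 747;  t_36 = 210;  t_37 = 205;  t_38 = 758
  t_39 = 791;  t_40 = 392;  t_41 = 47;  t_42 = 187;  t_43 = 988;  t_44 = 189
  t_45 = 456;  t_46 = 277;  t_47 = 196;  t_48 = 294;  t_49 = 486;  t_50 = 707
  t_51 = 964;  t_52 = 800;  t_53 = 7;  t_54 = 12;  t_55 = 900;  t_56 = 328
  t_57 = 994;  t_58 = 754;  t_59 = 829;  t_60 = 280;  t_61 = 437;  t_62 = 263
  t_63 = 836;  t_64 = 892;  t_65 = 985;  t_66 = 475;  t_67 = 470;  t_68 = 159
  t_69 = 705;  t_70 = 727;  t_71 = 960;  t_72 = 626;  t_73 = 547;  t_74 = 353
  t_75 = 762;  t_76 = 292;  t_77 = 604;  t_78 = 203;  t_79 = 289;  t_80 = 555
  t_81 = 373;  t_82 = 907;  t_83 = 689;  t_84 = 305;  t_85 = 880;  t_86 = 169
  t_87 = 783;  t_88 = 957;  t_89 = 144;  t_90 = 612;  t_91 = 257;  t_92 = 531
  t_93 = 162;  t_94 = 563;  t_95 = 433;  t_96 = 402;  t_97 = 280;  t_98 = 235
  t_99 = 354;  t_100 = 259;  t_101 = 678;  t_102 = 992;  t_103 = 431;  t_104 = 265
  t_105 = 996;  t_106 = 769;  t_107 = 67;  t_108 = 538;  t_109 = 90;  t_110 = 724
  t_111 = 97;  t_112 = 458;  t_113 = 590;  t_114 = 814;  t_115 = 454;  t_116 = 830
  t_117 = 735;  t_118 = 506;  t_119 = 282;  t_120 = 391;  t_121 = 39;  t_122 = 890
  t_123 = 489;  t_124 = 206;  t_125 = 220;  t_126 = 661;  t_127 = 73;  t_128 = 554
  t_129 = 163;  t_130 = 689;  t_131 = 636;  t_132 = 112;  t_133 = 924;  t_134 = 457
  t_135 = 930;  t_136 = 661;  t_137 = 952;  t_138 = 443;  t_139 = 210;  t_140 = 471
  t_141 = 796;  t_142 = 408;  t_143 = 490;  t_144 = 910;  t_145 = 986;  t_146 = 81
  t_147 = 388;  t_148 = 324;  t_149 = 265;  t_150 = 237;  t_151 = 431;  t_152 = 351
  t_153 = 787;  t_154 = 990;  t_155 = 505;  t_156 = 334;  t_157 = 794;  t_158 = 226
  t_159 = 855;  t_160 = 86;  t_161 = 497;  t_162 = 181;  t_163 = 228;  t_164 = 383
  t_165 = 632;  t_166 = 749;  t_167 = 817;  t_168 = 994;  t_169 = 52;  t_170 = 912
  t_171 = 309;  t_172 = 637;  t_173 = 174;  t_174 = 473;  t_175 = 550;  t_176 = 372
  t_177 = 365;  t_178 = 754;  t_179 = 326;  t_180 = 860;  t_181 = 50;  t_182 = 521
  t_183 = 922;  t_184 = 571;  t_185 = 727;  t_186 = 916;  t_187 = 134;  t_188 = 945
  t_189 = 466;  t_190 = 226;  t_191 = 665;  t_192 = 335;  t_193 = 587;  t_194 = 944
  t_195 = 140;  t_196 = 803;  t_197 = 704;  t_198 = 494;  t_199 = 89;  t_200 = 228
  t_201 = 658;  t_202 = 913;  t_203 = 33;  t_204 = 725;  t_205 = 294;  t_206 = 330
  t_207 = 428;  t_208 = 490;  t_209 = 531;  t_210 = 148;  t_211 = 867;  t_212 = 459
  t_213 = 573;  t_214 = 853;  t_215 = 983;  t_216 = 12;  t_217 = 809;  t_218 = 345
  t_219 = 215;  t_220 = 946;  t_221 = 698;  t_222 = 447;  t_223 = 644;  t_224 = 291
  t_225 = 726;  t_226 = 798;  t_227 = 765;  t_228 = 73;  t_229 = 735;  t_230 = 226
  t_231 = 360;  t_232 = 332;  t_233 = 699;  t_234 = 555;  t_235 = 879;  t_236 = 604
  t_237 = 723;  t_238 = 395;  t_239 = 599;  t_240 = 14;  t_241 = 755;  t_242 = 373
  t_243 = 399;  t_244 = 200;  t_245 = 762;  t_246 = 583;  t_247 = 16;  t_248 = 594
  t_249 = 697;  t_250 = 105;  t_251 = 269;  t_252 = 658;  t_253 = 795;  t_254 = 285
  t_255 = 146;  t_256 = 107;  t_257 = 911;  t_258 = 369;  t_259 = 499;  t_260 = 907
  t_261 = 830;  t_262 = 378;  t_263 = 644;  t_264 = 153;  t_265 = 273;  t_266 = 720
  t_267 = 996;  t_268 = 644;  t_269 = 207;  t_270 = 195;  t_271 = 845;  t_272 = 895
  t_273 = 881;  t_274 = 727;  t_275 = 746;  t_276 = 884;  t_277 = 477;  t_278 = 74
  t_279 = 550;  t_280 = 36;  t_281 = 459;  t_282 = 345;  t_283 = 243;  t_284 = 18
  t_285 = 794;  t_286 = 868;  t_287 = 366;  t_288 = 984;  t_289 = 954;  t_290 = 107
  t_291 = 891;  t_292 = 89;  t_293 = 362;  t_294 = 422;  t_295 = 487;  t_296 = 549
  t_297 = 579;  t_298 = 176;  t_299 = 682;  t_300 = 249;  t_301 = 946;  t_302 = 498
  t_303 = 985;  t_304 = 177;  t_305 = 744;  t_306 = 274;  t_307 = 163;  t_308 = 987
  t_309 = 760;  t_310 = 494;  t_311 = 599;  t_312 = 303;  t_313 = 293;  t_314 = 1007
  t_315 = 385;  t_316 = 534;  t_317 = 82;  t_318 = 1001;  t_319 = 968;  t_320 = 900
  t_321 = 593;  t_322 = 611;  t_323 = 565;  t_324 = 16;  t_325 = 174;  t_326 = 967
  t_327 = 816;  t_328 = 46;  t_329 = 863;  t_330 = 1005;  t_331 = 873;  t_332 = 809
  t_333 = 786;  t_334 = 966;  t_335 = 30;  t_336 = 545;  t_337 = 686;  t_338 = 361
  t_339 = 782;  t_340 = 620;  t_341 = 147;  t_342 = 669;  t_343 = 457;  t_344 = 580
  t_345 = 887;  t_346 = 699
t_347 = 668·699 + 89·887 + 206·580 = 424
t_348 = 668·424 + 89·699 + 206·887 = 458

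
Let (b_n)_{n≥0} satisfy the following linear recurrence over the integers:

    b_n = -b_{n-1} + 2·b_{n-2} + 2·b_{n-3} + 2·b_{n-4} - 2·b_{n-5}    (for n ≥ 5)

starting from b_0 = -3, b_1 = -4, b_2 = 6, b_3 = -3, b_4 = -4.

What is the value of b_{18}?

3726

b_5 = -1·-4 + 2·-3 + 2·6 + 2·-4 + -2·-3 = 8
b_6 = -1·8 + 2·-4 + 2·-3 + 2·6 + -2·-4 = -2
b_7 = -1·-2 + 2·8 + 2·-4 + 2·-3 + -2·6 = -8
b_8 = -1·-8 + 2·-2 + 2·8 + 2·-4 + -2·-3 = 18
b_9 = -1·18 + 2·-8 + 2·-2 + 2·8 + -2·-4 = -14
b_10 = -1·-14 + 2·18 + 2·-8 + 2·-2 + -2·8 = 14
b_11 = -1·14 + 2·-14 + 2·18 + 2·-8 + -2·-2 = -18
b_12 = -1·-18 + 2·14 + 2·-14 + 2·18 + -2·-8 = 70
b_13 = -1·70 + 2·-18 + 2·14 + 2·-14 + -2·18 = -142
b_14 = -1·-142 + 2·70 + 2·-18 + 2·14 + -2·-14 = 302
b_15 = -1·302 + 2·-142 + 2·70 + 2·-18 + -2·14 = -510
b_16 = -1·-510 + 2·302 + 2·-142 + 2·70 + -2·-18 = 1006
b_17 = -1·1006 + 2·-510 + 2·302 + 2·-142 + -2·70 = -1846
b_18 = -1·-1846 + 2·1006 + 2·-510 + 2·302 + -2·-142 = 3726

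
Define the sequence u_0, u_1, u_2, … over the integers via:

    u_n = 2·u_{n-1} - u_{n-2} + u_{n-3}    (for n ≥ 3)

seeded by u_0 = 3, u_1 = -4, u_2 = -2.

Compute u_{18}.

u_3 = 2·-2 + -1·-4 + 1·3 = 3
u_4 = 2·3 + -1·-2 + 1·-4 = 4
u_5 = 2·4 + -1·3 + 1·-2 = 3
u_6 = 2·3 + -1·4 + 1·3 = 5
u_7 = 2·5 + -1·3 + 1·4 = 11
u_8 = 2·11 + -1·5 + 1·3 = 20
u_9 = 2·20 + -1·11 + 1·5 = 34
u_10 = 2·34 + -1·20 + 1·11 = 59
u_11 = 2·59 + -1·34 + 1·20 = 104
u_12 = 2·104 + -1·59 + 1·34 = 183
u_13 = 2·183 + -1·104 + 1·59 = 321
u_14 = 2·321 + -1·183 + 1·104 = 563
u_15 = 2·563 + -1·321 + 1·183 = 988
u_16 = 2·988 + -1·563 + 1·321 = 1734
u_17 = 2·1734 + -1·988 + 1·563 = 3043
u_18 = 2·3043 + -1·1734 + 1·988 = 5340

5340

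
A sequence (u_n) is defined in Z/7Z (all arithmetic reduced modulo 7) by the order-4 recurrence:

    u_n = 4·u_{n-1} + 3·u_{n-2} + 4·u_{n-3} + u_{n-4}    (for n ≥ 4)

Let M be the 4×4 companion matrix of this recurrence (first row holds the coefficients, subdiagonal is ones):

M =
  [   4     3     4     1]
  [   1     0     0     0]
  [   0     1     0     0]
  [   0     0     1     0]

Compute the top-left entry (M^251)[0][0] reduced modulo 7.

(M^251)[0][0] is the top entry after applying M 251 times to the unit state (1, 0, 0, 0). Equivalently it is h_{254} for the auxiliary sequence (h_n) obeying the same recurrence with h_3 = 1 and h_i = 0 for 0 ≤ i < 3:
h_4 = 4·1 + 3·0 + 4·0 + 1·0 = 4
h_5 = 4·4 + 3·1 + 4·0 + 1·0 = 5
h_6 = 4·5 + 3·4 + 4·1 + 1·0 = 1
h_7 = 4·1 + 3·5 + 4·4 + 1·1 = 1
h_8 = 4·1 + 3·1 + 4·5 + 1·4 = 3
h_9 = 4·3 + 3·1 + 4·1 + 1·5 = 3
Continuing the recurrence:
  h_10 = 5;  h_11 = 0;  h_12 = 2;  h_13 = 3;  h_14 = 2;  h_15 = 4
  h_16 = 1;  h_17 = 6;  h_18 = 3;  h_19 = 3;  h_20 = 4;  h_21 = 1
  h_22 = 3;  h_23 = 6;  h_24 = 6;  h_25 = 6;  h_26 = 6;  h_27 = 2
  h_28 = 0;  h_29 = 1;  h_30 = 4;  h_31 = 0;  h_32 = 2;  h_33 = 4
  h_34 = 5;  h_35 = 5;  h_36 = 4;  h_37 = 6;  h_38 = 5;  h_39 = 3
  h_40 = 6;  h_41 = 3;  h_42 = 5;  h_43 = 0;  h_44 = 5;  h_45 = 1
  h_46 = 3;  h_47 = 0;  h_48 = 4;  h_49 = 1;  h_50 = 5;  h_51 = 4
  h_52 = 4;  h_53 = 0;  h_54 = 5;  h_55 = 5;  h_56 = 4;  h_57 = 2
  h_58 = 3;  h_59 = 4;  h_60 = 2;  h_61 = 6;  h_62 = 0;  h_63 = 2
  h_64 = 6;  h_65 = 1;  h_66 = 2;  h_67 = 2;  h_68 = 3;  h_69 = 6
  h_70 = 1;  h_71 = 1;  h_72 = 6;  h_73 = 2;  h_74 = 3;  h_75 = 1
  h_76 = 6;  h_77 = 6;  h_78 = 0;  h_79 = 1;  h_80 = 6;  h_81 = 5
  h_82 = 0;  h_83 = 5;  h_84 = 4;  h_85 = 1;  h_86 = 1;  h_87 = 0
  h_88 = 4;  h_89 = 0;  h_90 = 6;  h_91 = 5;  h_92 = 0;  h_93 = 4
  h_94 = 0;  h_95 = 3;  h_96 = 0;  h_97 = 6;  h_98 = 1;  h_99 = 4
  h_100 = 1;  h_101 = 5;  h_102 = 5;  h_103 = 1;  h_104 = 5;  h_105 = 6
  h_106 = 6;  h_107 = 0;  h_108 = 5;  h_109 = 1;  h_110 = 4;  h_111 = 4
  h_112 = 2;  h_113 = 2;  h_114 = 6;  h_115 = 0;  h_116 = 0;  h_117 = 5
  h_118 = 5;  h_119 = 0;  h_120 = 0;  h_121 = 4;  h_122 = 0;  h_123 = 5
  h_124 = 1;  h_125 = 2;  h_126 = 3;  h_127 = 6;  h_128 = 0;  h_129 = 4
  h_130 = 1;  h_131 = 1;  h_132 = 2;  h_133 = 5;  h_134 = 3;  h_135 = 1
  h_136 = 0;  h_137 = 6;  h_138 = 3;  h_139 = 3;  h_140 = 3;  h_141 = 4
  h_142 = 5;  h_143 = 5;  h_144 = 5;  h_145 = 3;  h_146 = 3;  h_147 = 4
  h_148 = 0;  h_149 = 6;  h_150 = 1;  h_151 = 5;  h_152 = 5;  h_153 = 3
  h_154 = 6;  h_155 = 2;  h_156 = 1;  h_157 = 2;  h_158 = 4;  h_159 = 0
  h_160 = 0;  h_161 = 4;  h_162 = 6;  h_163 = 1;  h_164 = 3;  h_165 = 1
  h_166 = 2;  h_167 = 3;  h_168 = 4;  h_169 = 6;  h_170 = 1;  h_171 = 6
  h_172 = 6;  h_173 = 3;  h_174 = 6;  h_175 = 0;  h_176 = 1;  h_177 = 3
  h_178 = 0;  h_179 = 6;  h_180 = 2;  h_181 = 1;  h_182 = 6;  h_183 = 6
  h_184 = 6;  h_185 = 4;  h_186 = 1;  h_187 = 4;  h_188 = 6;  h_189 = 2
  h_190 = 1;  h_191 = 3;  h_192 = 1;  h_193 = 5;  h_194 = 1;  h_195 = 5
  h_196 = 2;  h_197 = 4;  h_198 = 1;  h_199 = 1;  h_200 = 4;  h_201 = 6
  h_202 = 6;  h_203 = 3;  h_204 = 2;  h_205 = 5;  h_206 = 2;  h_207 = 6
  h_208 = 3;  h_209 = 1;  h_210 = 4;  h_211 = 2;  h_212 = 6;  h_213 = 5
  h_214 = 1;  h_215 = 3;  h_216 = 6;  h_217 = 0;  h_218 = 3;  h_219 = 4
  h_220 = 3;  h_221 = 1;  h_222 = 4;  h_223 = 0;  h_224 = 5;  h_225 = 2
  h_226 = 6;  h_227 = 1;  h_228 = 0;  h_229 = 1;  h_230 = 0;  h_231 = 4
  h_232 = 6;  h_233 = 2;  h_234 = 0;  h_235 = 6;  h_236 = 3;  h_237 = 4
  h_238 = 0;  h_239 = 2;  h_240 = 6;  h_241 = 6;  h_242 = 1;  h_243 = 6
  h_244 = 1;  h_245 = 4;  h_246 = 2;  h_247 = 2;  h_248 = 3;  h_249 = 2
  h_250 = 6;  h_251 = 2;  h_252 = 2
h_253 = 4·2 + 3·2 + 4·6 + 1·2 = 5
h_254 = 4·5 + 3·2 + 4·2 + 1·6 = 5

5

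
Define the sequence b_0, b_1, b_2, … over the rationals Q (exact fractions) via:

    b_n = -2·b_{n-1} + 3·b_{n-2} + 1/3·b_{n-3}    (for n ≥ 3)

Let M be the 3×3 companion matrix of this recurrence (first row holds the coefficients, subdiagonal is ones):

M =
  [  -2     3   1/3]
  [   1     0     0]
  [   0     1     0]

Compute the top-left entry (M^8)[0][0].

13886/3

(M^8)[0][0] is the top entry after applying M 8 times to the unit state (1, 0, 0). Equivalently it is h_{10} for the auxiliary sequence (h_n) obeying the same recurrence with h_2 = 1 and h_i = 0 for 0 ≤ i < 2:
h_3 = -2·1 + 3·0 + 1/3·0 = -2
h_4 = -2·-2 + 3·1 + 1/3·0 = 7
h_5 = -2·7 + 3·-2 + 1/3·1 = -59/3
h_6 = -2·-59/3 + 3·7 + 1/3·-2 = 179/3
h_7 = -2·179/3 + 3·-59/3 + 1/3·7 = -176
h_8 = -2·-176 + 3·179/3 + 1/3·-59/3 = 4720/9
h_9 = -2·4720/9 + 3·-176 + 1/3·179/3 = -1557
h_10 = -2·-1557 + 3·4720/9 + 1/3·-176 = 13886/3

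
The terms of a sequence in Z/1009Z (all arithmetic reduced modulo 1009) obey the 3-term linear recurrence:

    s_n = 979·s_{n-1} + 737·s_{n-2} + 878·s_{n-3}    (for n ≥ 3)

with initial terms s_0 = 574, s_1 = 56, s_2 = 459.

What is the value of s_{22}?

80

s_3 = 979·459 + 737·56 + 878·574 = 740
s_4 = 979·740 + 737·459 + 878·56 = 1002
s_5 = 979·1002 + 737·740 + 878·459 = 132
s_6 = 979·132 + 737·1002 + 878·740 = 895
s_7 = 979·895 + 737·132 + 878·1002 = 721
s_8 = 979·721 + 737·895 + 878·132 = 158
s_9 = 979·158 + 737·721 + 878·895 = 747
s_10 = 979·747 + 737·158 + 878·721 = 594
s_11 = 979·594 + 737·747 + 878·158 = 458
s_12 = 979·458 + 737·594 + 878·747 = 274
s_13 = 979·274 + 737·458 + 878·594 = 271
s_14 = 979·271 + 737·274 + 878·458 = 622
s_15 = 979·622 + 737·271 + 878·274 = 886
s_16 = 979·886 + 737·622 + 878·271 = 805
s_17 = 979·805 + 737·886 + 878·622 = 472
s_18 = 979·472 + 737·805 + 878·886 = 937
s_19 = 979·937 + 737·472 + 878·805 = 391
s_20 = 979·391 + 737·937 + 878·472 = 508
s_21 = 979·508 + 737·391 + 878·937 = 848
s_22 = 979·848 + 737·508 + 878·391 = 80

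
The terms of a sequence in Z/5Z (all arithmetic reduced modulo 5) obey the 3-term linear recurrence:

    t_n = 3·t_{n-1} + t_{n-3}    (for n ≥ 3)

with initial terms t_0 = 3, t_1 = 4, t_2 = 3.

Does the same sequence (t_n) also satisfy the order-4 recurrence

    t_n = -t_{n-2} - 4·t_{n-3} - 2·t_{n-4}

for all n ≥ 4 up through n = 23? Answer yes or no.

Terms t_0..t_23: 3, 4, 3, 2, 0, 3, 1, 3, 2, 2, 4, 4, 4, 1, 2, 0, 1, 0, 0, 1, 3, 4, 3, 2
n=4: candidate gives 0, actual t_4 = 0 ✓
n=5: candidate gives 3, actual t_5 = 3 ✓
n=6: candidate gives 1, actual t_6 = 1 ✓
n=7: candidate gives 3, actual t_7 = 3 ✓
n=8: candidate gives 2, actual t_8 = 2 ✓
n=9: candidate gives 2, actual t_9 = 2 ✓
n=10: candidate gives 4, actual t_10 = 4 ✓
n=11: candidate gives 4, actual t_11 = 4 ✓
n=12: candidate gives 4, actual t_12 = 4 ✓
n=13: candidate gives 1, actual t_13 = 1 ✓
n=14: candidate gives 2, actual t_14 = 2 ✓
n=15: candidate gives 0, actual t_15 = 0 ✓
n=16: candidate gives 1, actual t_16 = 1 ✓
n=17: candidate gives 0, actual t_17 = 0 ✓
n=18: candidate gives 0, actual t_18 = 0 ✓
n=19: candidate gives 1, actual t_19 = 1 ✓
n=20: candidate gives 3, actual t_20 = 3 ✓
n=21: candidate gives 4, actual t_21 = 4 ✓
n=22: candidate gives 3, actual t_22 = 3 ✓
n=23: candidate gives 2, actual t_23 = 2 ✓

yes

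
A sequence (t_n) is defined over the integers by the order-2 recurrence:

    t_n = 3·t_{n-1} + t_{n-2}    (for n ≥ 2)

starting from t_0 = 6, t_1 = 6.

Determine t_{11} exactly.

1105908

t_2 = 3·6 + 1·6 = 24
t_3 = 3·24 + 1·6 = 78
t_4 = 3·78 + 1·24 = 258
t_5 = 3·258 + 1·78 = 852
t_6 = 3·852 + 1·258 = 2814
t_7 = 3·2814 + 1·852 = 9294
t_8 = 3·9294 + 1·2814 = 30696
t_9 = 3·30696 + 1·9294 = 101382
t_10 = 3·101382 + 1·30696 = 334842
t_11 = 3·334842 + 1·101382 = 1105908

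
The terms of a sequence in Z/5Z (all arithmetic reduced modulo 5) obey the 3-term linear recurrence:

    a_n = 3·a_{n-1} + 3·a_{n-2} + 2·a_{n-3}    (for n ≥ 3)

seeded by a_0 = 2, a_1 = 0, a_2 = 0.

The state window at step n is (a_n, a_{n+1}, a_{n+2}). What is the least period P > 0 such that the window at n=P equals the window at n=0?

124

n=0: window = (2, 0, 0)
n=1: window = (0, 0, 4)
n=2: window = (0, 4, 2)
n=3: window = (4, 2, 3)
n=4: window = (2, 3, 3)
n=5: window = (3, 3, 2)
n=6: window = (3, 2, 1)
n=7: window = (2, 1, 0)
n=8: window = (1, 0, 2)
n=9: window = (0, 2, 3)
n=10: window = (2, 3, 0)
n=11: window = (3, 0, 3)
n=12: window = (0, 3, 0)
n=13: window = (3, 0, 4)
n=14: window = (0, 4, 3)
n=15: window = (4, 3, 1)
n=16: window = (3, 1, 0)
n=17: window = (1, 0, 4)
n=18: window = (0, 4, 4)
n=19: window = (4, 4, 4)
n=20: window = (4, 4, 2)
n=21: window = (4, 2, 1)
n=22: window = (2, 1, 2)
n=23: window = (1, 2, 3)
n=24: window = (2, 3, 2)
n=25: window = (3, 2, 4)
n=26: window = (2, 4, 4)
n=27: window = (4, 4, 3)
n=28: window = (4, 3, 4)
n=29: window = (3, 4, 4)
n=30: window = (4, 4, 0)
n=31: window = (4, 0, 0)
n=32: window = (0, 0, 3)
n=33: window = (0, 3, 4)
n=34: window = (3, 4, 1)
n=35: window = (4, 1, 1)
n=36: window = (1, 1, 4)
n=37: window = (1, 4, 2)
n=38: window = (4, 2, 0)
n=39: window = (2, 0, 4)
n=40: window = (0, 4, 1)
…
n=122: window = (4, 2, 2)
n=123: window = (2, 2, 0)
n=124: window = (2, 0, 0)
window at n=124 equals window at n=0 → period = 124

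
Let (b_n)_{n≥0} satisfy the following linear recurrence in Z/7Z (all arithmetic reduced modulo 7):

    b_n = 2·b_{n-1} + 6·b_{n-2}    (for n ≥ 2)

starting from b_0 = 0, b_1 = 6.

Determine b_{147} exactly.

0

b_2 = 2·6 + 6·0 = 5
b_3 = 2·5 + 6·6 = 4
b_4 = 2·4 + 6·5 = 3
b_5 = 2·3 + 6·4 = 2
b_6 = 2·2 + 6·3 = 1
b_7 = 2·1 + 6·2 = 0
b_8 = 2·0 + 6·1 = 6
(b_7, b_8) = (0, 6) = (b_0, b_1), so the sequence has period 7.
147 ≡ 0 (mod 7), hence b_147 = b_0 = 0.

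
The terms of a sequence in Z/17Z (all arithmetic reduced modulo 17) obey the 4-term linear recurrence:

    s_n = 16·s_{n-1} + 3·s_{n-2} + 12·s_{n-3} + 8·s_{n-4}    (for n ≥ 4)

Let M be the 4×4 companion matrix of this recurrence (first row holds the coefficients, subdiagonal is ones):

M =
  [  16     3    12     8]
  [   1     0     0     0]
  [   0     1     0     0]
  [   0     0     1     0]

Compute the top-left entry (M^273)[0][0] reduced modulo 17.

4

(M^273)[0][0] is the top entry after applying M 273 times to the unit state (1, 0, 0, 0). Equivalently it is h_{276} for the auxiliary sequence (h_n) obeying the same recurrence with h_3 = 1 and h_i = 0 for 0 ≤ i < 3:
h_4 = 16·1 + 3·0 + 12·0 + 8·0 = 16
h_5 = 16·16 + 3·1 + 12·0 + 8·0 = 4
h_6 = 16·4 + 3·16 + 12·1 + 8·0 = 5
h_7 = 16·5 + 3·4 + 12·16 + 8·1 = 3
h_8 = 16·3 + 3·5 + 12·4 + 8·16 = 1
h_9 = 16·1 + 3·3 + 12·5 + 8·4 = 15
Continuing the recurrence:
  h_10 = 13;  h_11 = 0;  h_12 = 6;  h_13 = 15;  h_14 = 5;  h_15 = 10
  h_16 = 12;  h_17 = 11;  h_18 = 15;  h_19 = 4;  h_20 = 14;  h_21 = 11
  h_22 = 12;  h_23 = 0;  h_24 = 8;  h_25 = 3;  h_26 = 15;  h_27 = 5
  h_28 = 4;  h_29 = 11;  h_30 = 11;  h_31 = 8;  h_32 = 2;  h_33 = 4
  h_34 = 16;  h_35 = 16;  h_36 = 11;  h_37 = 6;  h_38 = 7;  h_39 = 16
  h_40 = 12;  h_41 = 15;  h_42 = 14;  h_43 = 14;  h_44 = 15;  h_45 = 9
  h_46 = 10;  h_47 = 3;  h_48 = 0;  h_49 = 14;  h_50 = 0;  h_51 = 15
  h_52 = 0;  h_53 = 4;  h_54 = 6;  h_55 = 7;  h_56 = 8;  h_57 = 15
  h_58 = 5;  h_59 = 5;  h_60 = 16;  h_61 = 9;  h_62 = 3;  h_63 = 1
  h_64 = 6;  h_65 = 3;  h_66 = 0;  h_67 = 4;  h_68 = 12;  h_69 = 7
  h_70 = 9;  h_71 = 1;  h_72 = 2;  h_73 = 12;  h_74 = 10;  h_75 = 7
  h_76 = 13;  h_77 = 3;  h_78 = 13;  h_79 = 4;  h_80 = 5;  h_81 = 0
  h_82 = 14;  h_83 = 10;  h_84 = 4;  h_85 = 7;  h_86 = 16;  h_87 = 14
  h_88 = 14;  h_89 = 4;  h_90 = 11;  h_91 = 9;  h_92 = 14;  h_93 = 7
  h_94 = 10;  h_95 = 13;  h_96 = 9;  h_97 = 2;  h_98 = 6;  h_99 = 8
  h_100 = 4;  h_101 = 6;  h_102 = 14;  h_103 = 14;  h_104 = 13;  h_105 = 7
  h_106 = 6;  h_107 = 11;  h_108 = 8;  h_109 = 0;  h_110 = 0;  h_111 = 14
  h_112 = 16;  h_113 = 9;  h_114 = 3;  h_115 = 5;  h_116 = 2;  h_117 = 2
  h_118 = 3;  h_119 = 16;  h_120 = 16;  h_121 = 16;  h_122 = 10;  h_123 = 1
  h_124 = 9;  h_125 = 4;  h_126 = 13;  h_127 = 13;  h_128 = 10;  h_129 = 13
  h_130 = 5;  h_131 = 3;  h_132 = 10;  h_133 = 10;  h_134 = 11;  h_135 = 10
  h_136 = 2;  h_137 = 2;  h_138 = 8;  h_139 = 0;  h_140 = 13;  h_141 = 14
  h_142 = 4;  h_143 = 7;  h_144 = 5;  h_145 = 6;  h_146 = 6;  h_147 = 9
  h_148 = 2;  h_149 = 9;  h_150 = 0;  h_151 = 4;  h_152 = 1;  h_153 = 15
  h_154 = 2;  h_155 = 2;  h_156 = 5;  h_157 = 9;  h_158 = 12;  h_159 = 6
  h_160 = 8;  h_161 = 5;  h_162 = 0;  h_163 = 6;  h_164 = 16;  h_165 = 8
  h_166 = 10;  h_167 = 16;  h_168 = 0;  h_169 = 11;  h_170 = 6;  h_171 = 2
  h_172 = 12;  h_173 = 1;  h_174 = 5;  h_175 = 5;  h_176 = 16;  h_177 = 16
  h_178 = 13;  h_179 = 12;  h_180 = 7;  h_181 = 7;  h_182 = 7;  h_183 = 7
  h_184 = 1;  h_185 = 7;  h_186 = 0;  h_187 = 4;  h_188 = 3;  h_189 = 14
  h_190 = 9;  h_191 = 16;  h_192 = 16;  h_193 = 14;  h_194 = 9;  h_195 = 13
  h_196 = 4;  h_197 = 0;  h_198 = 2;  h_199 = 14;  h_200 = 7;  h_201 = 8
  h_202 = 10;  h_203 = 6;  h_204 = 6;  h_205 = 9;  h_206 = 8;  h_207 = 3
  h_208 = 7;  h_209 = 0;  h_210 = 2;  h_211 = 4;  h_212 = 7;  h_213 = 12
  h_214 = 5;  h_215 = 11;  h_216 = 0;  h_217 = 2;  h_218 = 0;  h_219 = 9
  h_220 = 15;  h_221 = 11;  h_222 = 6;  h_223 = 7;  h_224 = 8;  h_225 = 3
  h_226 = 0;  h_227 = 8;  h_228 = 7;  h_229 = 7;  h_230 = 8;  h_231 = 8
  h_232 = 3;  h_233 = 3;  h_234 = 13;  h_235 = 11;  h_236 = 3;  h_237 = 6
  h_238 = 1;  h_239 = 5;  h_240 = 9;  h_241 = 15;  h_242 = 12;  h_243 = 11
  h_244 = 5;  h_245 = 3;  h_246 = 2;  h_247 = 2;  h_248 = 12;  h_249 = 8
  h_250 = 0;  h_251 = 14;  h_252 = 8;  h_253 = 13;  h_254 = 9;  h_255 = 0
  h_256 = 9;  h_257 = 16;  h_258 = 15;  h_259 = 5;  h_260 = 15;  h_261 = 2
  h_262 = 2;  h_263 = 3;  h_264 = 11;  h_265 = 4;  h_266 = 13;  h_267 = 2
  h_268 = 3;  h_269 = 4;  h_270 = 14;  h_271 = 16;  h_272 = 13;  h_273 = 14
  h_274 = 6
h_275 = 16·6 + 3·14 + 12·13 + 8·16 = 14
h_276 = 16·14 + 3·6 + 12·14 + 8·13 = 4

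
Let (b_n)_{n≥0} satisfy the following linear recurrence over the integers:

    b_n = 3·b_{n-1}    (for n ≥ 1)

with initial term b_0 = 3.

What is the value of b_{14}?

14348907

b_1 = 3·3 = 9
b_2 = 3·9 = 27
b_3 = 3·27 = 81
b_4 = 3·81 = 243
b_5 = 3·243 = 729
b_6 = 3·729 = 2187
b_7 = 3·2187 = 6561
b_8 = 3·6561 = 19683
b_9 = 3·19683 = 59049
b_10 = 3·59049 = 177147
b_11 = 3·177147 = 531441
b_12 = 3·531441 = 1594323
b_13 = 3·1594323 = 4782969
b_14 = 3·4782969 = 14348907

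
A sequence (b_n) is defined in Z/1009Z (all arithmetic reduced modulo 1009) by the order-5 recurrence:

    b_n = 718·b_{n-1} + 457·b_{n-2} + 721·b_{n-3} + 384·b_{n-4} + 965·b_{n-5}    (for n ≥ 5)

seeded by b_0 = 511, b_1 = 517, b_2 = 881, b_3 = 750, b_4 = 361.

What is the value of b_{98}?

b_5 = 718·361 + 457·750 + 721·881 + 384·517 + 965·511 = 593
b_6 = 718·593 + 457·361 + 721·750 + 384·881 + 965·517 = 151
b_7 = 718·151 + 457·593 + 721·361 + 384·750 + 965·881 = 7
b_8 = 718·7 + 457·151 + 721·593 + 384·361 + 965·750 = 801
b_9 = 718·801 + 457·7 + 721·151 + 384·593 + 965·361 = 1006
b_10 = 718·1006 + 457·801 + 721·7 + 384·151 + 965·593 = 269
Continuing the recurrence:
  b_11 = 514;  b_12 = 997;  b_13 = 415;  b_14 = 677;  b_15 = 24;  b_16 = 275
  b_17 = 791;  b_18 = 129;  b_19 = 178;  b_20 = 935;  b_21 = 186;  b_22 = 640
  b_23 = 912;  b_24 = 839;  b_25 = 437;  b_26 = 115;  b_27 = 464;  b_28 = 66
  b_29 = 22;  b_30 = 825;  b_31 = 771;  b_32 = 915;  b_33 = 331;  b_34 = 919
  b_35 = 153;  b_36 = 240;  b_37 = 846;  b_38 = 358;  b_39 = 579;  b_40 = 355
  b_41 = 177;  b_42 = 837;  b_43 = 188;  b_44 = 213;  b_45 = 701;  b_46 = 467
  b_47 = 67;  b_48 = 978;  b_49 = 489;  b_50 = 974;  b_51 = 561;  b_52 = 58
  b_53 = 813;  b_54 = 26;  b_55 = 204;  b_56 = 500;  b_57 = 657;  b_58 = 196
  b_59 = 839;  b_60 = 671;  b_61 = 780;  b_62 = 426;  b_63 = 657;  b_64 = 612
  b_65 = 62;  b_66 = 899;  b_67 = 588;  b_68 = 163;  b_69 = 620;  b_70 = 621
  b_71 = 770;  b_72 = 625;  b_73 = 95;  b_74 = 199;  b_75 = 205;  b_76 = 176
  b_77 = 191;  b_78 = 714;  b_79 = 698;  b_80 = 611;  b_81 = 144;  b_82 = 380
  b_83 = 741;  b_84 = 398;  b_85 = 531;  b_86 = 964;  b_87 = 317;  b_88 = 793
  b_89 = 450;  b_90 = 629;  b_91 = 673;  b_92 = 324;  b_93 = 521;  b_94 = 153
  b_95 = 66;  b_96 = 516
b_97 = 718·516 + 457·66 + 721·153 + 384·521 + 965·324 = 561
b_98 = 718·561 + 457·516 + 721·66 + 384·153 + 965·521 = 589

589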